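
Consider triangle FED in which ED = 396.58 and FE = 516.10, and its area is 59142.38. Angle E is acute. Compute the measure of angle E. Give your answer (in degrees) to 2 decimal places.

From area = ½·FE·ED·sin E, we get sin E = 2·area/(FE·ED) ≈ 0.57792.
Taking the acute solution, ∠E ≈ 35.30°.

35.30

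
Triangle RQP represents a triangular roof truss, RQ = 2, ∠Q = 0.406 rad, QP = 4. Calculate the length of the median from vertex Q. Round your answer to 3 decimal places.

By the law of cosines, PR² = RQ² + QP² − 2·RQ·QP·cos Q = 5.3007, so PR ≈ 2.3023.
Median from Q: ½√(2·RQ² + 2·QP² − PR²) ≈ 2.9453.

2.945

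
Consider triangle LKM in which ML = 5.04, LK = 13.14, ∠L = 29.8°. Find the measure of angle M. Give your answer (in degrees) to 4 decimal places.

By the law of cosines, KM² = ML² + LK² − 2·ML·LK·cos L = 83.125, so KM ≈ 9.1173.
Law of cosines again: cos M = (KM² + ML² − LK²)/(2·KM·ML) ≈ -0.69784, so ∠M ≈ 134.25°.

∠M ≈ 134.2543°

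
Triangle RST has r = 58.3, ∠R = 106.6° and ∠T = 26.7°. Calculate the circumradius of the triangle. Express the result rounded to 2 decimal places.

The third angle is ∠S = 180° − ∠T − ∠R = 46.70°.
Law of sines: s = r·sin S/sin R ≈ 44.274.
Law of sines: t = r·sin T/sin R ≈ 27.335.
Circumradius = r/(2 sin R) ≈ 30.418.

30.42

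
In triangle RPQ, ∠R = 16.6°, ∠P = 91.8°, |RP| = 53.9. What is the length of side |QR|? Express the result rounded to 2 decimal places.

The third angle is ∠Q = 180° − ∠R − ∠P = 71.60°.
Law of sines: |QR| = |RP|·sin P/sin Q ≈ 56.776.

56.78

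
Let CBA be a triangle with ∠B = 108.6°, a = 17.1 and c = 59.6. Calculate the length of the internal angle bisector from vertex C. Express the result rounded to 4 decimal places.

t_C ≈ 23.9007

By the law of cosines, b² = a² + c² − 2·a·c·cos B = 4494.7, so b ≈ 67.043.
Law of cosines again: cos C = (b² + a² − c²)/(2·b·a) ≈ 0.53861, so ∠C ≈ 57.41°.
The bisector from C has length 2·b·a·cos(∠C/2)/(b+a) ≈ 23.901.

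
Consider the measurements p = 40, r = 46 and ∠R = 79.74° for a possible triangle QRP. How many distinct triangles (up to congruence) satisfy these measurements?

1

p·sin R = 40·sin(79.74°) ≈ 39.36.
Since r ≥ p, exactly one triangle exists.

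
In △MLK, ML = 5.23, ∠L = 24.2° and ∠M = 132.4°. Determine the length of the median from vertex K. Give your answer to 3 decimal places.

The third angle is ∠K = 180° − ∠M − ∠L = 23.40°.
Law of sines: LK = ML·sin M/sin K ≈ 9.7246.
Law of sines: KM = ML·sin L/sin K ≈ 5.3982.
Median from K: ½√(2·LK² + 2·KM² − ML²) ≈ 7.4173.

m_K ≈ 7.417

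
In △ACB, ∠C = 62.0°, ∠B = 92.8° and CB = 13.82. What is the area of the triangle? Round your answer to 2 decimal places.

The third angle is ∠A = 180° − ∠C − ∠B = 25.20°.
Law of sines: BA = CB·sin C/sin A ≈ 28.659.
Law of sines: AC = CB·sin B/sin A ≈ 32.419.
Area = ½·CB·BA·sin B ≈ 197.8.

197.80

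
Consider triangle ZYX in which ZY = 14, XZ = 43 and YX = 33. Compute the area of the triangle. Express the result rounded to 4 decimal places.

Semiperimeter s = (33 + 43 + 14)/2 = 45.
Heron's formula: area = √(45·12·2·31) ≈ 182.98.

182.9754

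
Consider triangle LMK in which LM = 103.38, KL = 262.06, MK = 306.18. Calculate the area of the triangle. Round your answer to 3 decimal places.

area ≈ 13059.897

Semiperimeter s = (306.18 + 262.06 + 103.38)/2 = 335.81.
Heron's formula: area = √(335.81·29.63·73.75·232.43) ≈ 13060.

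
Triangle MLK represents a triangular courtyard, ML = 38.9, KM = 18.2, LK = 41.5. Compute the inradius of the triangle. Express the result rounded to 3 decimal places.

Semiperimeter s = (41.5 + 18.2 + 38.9)/2 = 49.3.
Heron's formula: area = √(49.3·7.8·31.1·10.4) ≈ 352.67.
Inradius = area/s = 352.67/49.3 ≈ 7.1535.

r ≈ 7.154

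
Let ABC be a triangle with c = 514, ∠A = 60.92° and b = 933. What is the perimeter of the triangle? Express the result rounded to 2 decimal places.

perimeter ≈ 2264.63

By the law of cosines, a² = b² + c² − 2·b·c·cos A = 6.6852e+05, so a ≈ 817.63.
Semiperimeter s = (817.63+933+514)/2 = 1132.3.
Perimeter = 817.63 + 933 + 514 = 2264.6.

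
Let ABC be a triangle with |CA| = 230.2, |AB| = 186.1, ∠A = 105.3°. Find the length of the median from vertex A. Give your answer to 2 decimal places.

By the law of cosines, |BC|² = |CA|² + |AB|² − 2·|CA|·|AB|·cos A = 1.1023e+05, so |BC| ≈ 332.02.
Median from A: ½√(2·|CA|² + 2·|AB|² − |BC|²) ≈ 127.49.

127.49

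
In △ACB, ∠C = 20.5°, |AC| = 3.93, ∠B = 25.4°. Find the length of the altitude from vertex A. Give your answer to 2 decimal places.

The third angle is ∠A = 180° − ∠C − ∠B = 134.10°.
Law of sines: |CB| = |AC|·sin A/sin B ≈ 6.5796.
Law of sines: |BA| = |AC|·sin C/sin B ≈ 3.2087.
Area = ½·|AC|·|CB|·sin C ≈ 4.5278.
The altitude from A has length 2·area/|CB| ≈ 1.3763.

h_A ≈ 1.38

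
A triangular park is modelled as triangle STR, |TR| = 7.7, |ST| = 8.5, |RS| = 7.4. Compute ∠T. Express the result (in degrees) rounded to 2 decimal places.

By the law of cosines, cos T = (|ST|² + |TR|² − |RS|²) / (2·|ST|·|TR|) ≈ 0.58655, so ∠T ≈ 54.09°.

∠T ≈ 54.09°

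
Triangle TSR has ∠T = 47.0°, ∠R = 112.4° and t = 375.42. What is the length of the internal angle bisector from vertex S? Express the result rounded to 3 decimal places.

The third angle is ∠S = 180° − ∠R − ∠T = 20.60°.
Law of sines: s = t·sin S/sin T ≈ 180.61.
Law of sines: r = t·sin R/sin T ≈ 474.59.
The bisector from S has length 2·r·t·cos(∠S/2)/(r+t) ≈ 412.46.

t_S ≈ 412.464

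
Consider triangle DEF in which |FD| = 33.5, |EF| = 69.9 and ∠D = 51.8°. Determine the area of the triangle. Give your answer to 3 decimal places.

1125.045

Law of sines: sin E = |FD|·sin D/|EF| ≈ 0.37663.
Since |EF| ≥ |FD|, only the acute value applies: ∠E ≈ 22.12°.
Then ∠F = 180° − ∠D − ∠E ≈ 106.08°.
Law of sines gives |DE| = |EF|·sin F/sin D ≈ 85.47.
Area = ½·|EF|·|FD|·sin F ≈ 1125.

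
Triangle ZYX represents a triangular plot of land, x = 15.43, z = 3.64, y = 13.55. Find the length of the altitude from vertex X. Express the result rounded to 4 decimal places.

Semiperimeter s = (3.64 + 13.55 + 15.43)/2 = 16.31.
Heron's formula: area = √(16.31·12.67·2.76·0.88) ≈ 22.403.
The altitude from X has length 2·area/x ≈ 2.9039.

h_X ≈ 2.9039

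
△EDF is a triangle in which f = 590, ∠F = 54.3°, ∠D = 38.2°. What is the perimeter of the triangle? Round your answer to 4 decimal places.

The third angle is ∠E = 180° − ∠D − ∠F = 87.50°.
Law of sines: e = f·sin E/sin F ≈ 725.83.
Law of sines: d = f·sin D/sin F ≈ 449.29.
Semiperimeter s = (725.83+449.29+590)/2 = 882.56.
Perimeter = 725.83 + 449.29 + 590 = 1765.1.

1765.1247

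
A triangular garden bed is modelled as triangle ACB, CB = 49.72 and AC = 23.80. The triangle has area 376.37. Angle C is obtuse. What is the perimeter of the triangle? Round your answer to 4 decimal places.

143.2669

From area = ½·AC·CB·sin C, we get sin C = 2·area/(AC·CB) ≈ 0.63612.
Taking the obtuse solution, ∠C ≈ 140.50°.
Law of cosines then gives BA ≈ 69.747.
Perimeter = 49.72 + 69.747 + 23.8 = 143.27.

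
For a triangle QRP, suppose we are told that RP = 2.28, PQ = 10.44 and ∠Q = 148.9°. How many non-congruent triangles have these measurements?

0

PQ·sin Q = 10.44·sin(148.9°) ≈ 5.393.
Since ∠Q is not acute, a triangle exists only if RP > PQ; here RP ≤ PQ, so there is no triangle.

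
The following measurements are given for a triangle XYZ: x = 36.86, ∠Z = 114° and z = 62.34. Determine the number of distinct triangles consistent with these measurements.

x·sin Z = 36.86·sin(114°) ≈ 33.67.
Since ∠Z is not acute, a triangle exists only if z > x; here z > x, so there is exactly one triangle.

1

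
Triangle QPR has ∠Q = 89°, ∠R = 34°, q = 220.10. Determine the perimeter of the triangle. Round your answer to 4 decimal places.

The third angle is ∠P = 180° − ∠R − ∠Q = 57.00°.
Law of sines: p = q·sin P/sin Q ≈ 184.62.
Law of sines: r = q·sin R/sin Q ≈ 123.1.
Semiperimeter s = (220.1+184.62+123.1)/2 = 263.91.
Perimeter = 220.1 + 184.62 + 123.1 = 527.82.

perimeter ≈ 527.8166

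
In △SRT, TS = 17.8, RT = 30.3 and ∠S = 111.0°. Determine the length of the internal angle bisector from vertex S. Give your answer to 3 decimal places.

10.400

Law of sines: sin R = TS·sin S/RT ≈ 0.54844.
Since RT ≥ TS, only the acute value applies: ∠R ≈ 33.26°.
Then ∠T = 180° − ∠S − ∠R ≈ 35.74°.
Law of sines gives SR = RT·sin T/sin S ≈ 18.958.
The bisector from S has length 2·TS·SR·cos(∠S/2)/(TS+SR) ≈ 10.4.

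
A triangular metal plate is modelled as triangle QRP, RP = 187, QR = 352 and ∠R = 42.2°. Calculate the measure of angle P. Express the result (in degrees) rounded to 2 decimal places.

107.33

By the law of cosines, PQ² = QR² + RP² − 2·QR·RP·cos R = 61348, so PQ ≈ 247.68.
Law of cosines again: cos P = (RP² + PQ² − QR²)/(2·RP·PQ) ≈ -0.29781, so ∠P ≈ 107.33°.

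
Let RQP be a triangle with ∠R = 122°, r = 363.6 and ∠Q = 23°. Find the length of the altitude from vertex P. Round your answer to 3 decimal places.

h_P ≈ 142.070

The third angle is ∠P = 180° − ∠R − ∠Q = 35.00°.
Law of sines: q = r·sin Q/sin R ≈ 167.53.
Law of sines: p = r·sin P/sin R ≈ 245.92.
Area = ½·r·q·sin P ≈ 17469.
The altitude from P has length 2·area/p ≈ 142.07.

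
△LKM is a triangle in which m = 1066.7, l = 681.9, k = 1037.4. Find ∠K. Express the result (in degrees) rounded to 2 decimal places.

By the law of cosines, cos K = (m² + l² − k²) / (2·m·l) ≈ 0.36201, so ∠K ≈ 68.78°.

68.78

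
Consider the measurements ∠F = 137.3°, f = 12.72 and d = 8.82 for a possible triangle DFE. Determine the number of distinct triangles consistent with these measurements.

1

d·sin F = 8.82·sin(137.3°) ≈ 5.981.
Since ∠F is not acute, a triangle exists only if f > d; here f > d, so there is exactly one triangle.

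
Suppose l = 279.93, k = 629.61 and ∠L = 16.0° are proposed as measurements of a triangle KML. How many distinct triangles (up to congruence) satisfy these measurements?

k·sin L = 629.61·sin(16.0°) ≈ 173.5.
Since k sin L < l < k (173.5 < 279.93 < 629.61), two triangles exist.

2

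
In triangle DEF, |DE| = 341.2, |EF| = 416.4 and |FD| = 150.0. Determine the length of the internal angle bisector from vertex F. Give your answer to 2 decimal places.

t_F ≈ 199.48

By the law of cosines, cos F = (|EF|² + |FD|² − |DE|²) / (2·|EF|·|FD|) ≈ 0.63618, so ∠F ≈ 50.49°.
The bisector from F has length 2·|EF|·|FD|·cos(∠F/2)/(|EF|+|FD|) ≈ 199.48.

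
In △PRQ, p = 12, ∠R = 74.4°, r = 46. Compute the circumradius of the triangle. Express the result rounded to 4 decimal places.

Law of sines: sin P = p·sin R/r ≈ 0.25126.
Since r ≥ p, only the acute value applies: ∠P ≈ 14.55°.
Then ∠Q = 180° − ∠R − ∠P ≈ 91.05°.
Law of sines gives q = r·sin Q/sin R ≈ 47.751.
Circumradius = r/(2 sin R) ≈ 23.88.

23.8797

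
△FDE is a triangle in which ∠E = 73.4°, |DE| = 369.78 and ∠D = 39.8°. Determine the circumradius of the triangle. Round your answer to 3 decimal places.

R ≈ 201.156

The third angle is ∠F = 180° − ∠D − ∠E = 66.80°.
Law of sines: |EF| = |DE|·sin D/sin F ≈ 257.52.
Law of sines: |FD| = |DE|·sin E/sin F ≈ 385.55.
Circumradius = |DE|/(2 sin F) ≈ 201.16.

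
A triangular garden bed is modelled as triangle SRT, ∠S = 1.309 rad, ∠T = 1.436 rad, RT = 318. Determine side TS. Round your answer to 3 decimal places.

127.169

The third angle is ∠R = π − ∠T − ∠S = 0.397 rad.
Law of sines: TS = RT·sin R/sin S ≈ 127.17.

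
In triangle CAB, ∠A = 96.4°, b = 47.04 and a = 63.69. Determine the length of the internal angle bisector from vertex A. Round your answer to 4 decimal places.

t_A ≈ 28.0261

Law of sines: sin B = b·sin A/a ≈ 0.73397.
Since a ≥ b, only the acute value applies: ∠B ≈ 47.22°.
Then ∠C = 180° − ∠A − ∠B ≈ 36.38°.
Law of sines gives c = a·sin C/sin A ≈ 38.013.
The bisector from A has length 2·b·c·cos(∠A/2)/(b+c) ≈ 28.026.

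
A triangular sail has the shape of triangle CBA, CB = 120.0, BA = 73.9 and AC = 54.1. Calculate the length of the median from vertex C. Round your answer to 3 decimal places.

Median from C: ½√(2·AC² + 2·CB² − BA²) ≈ 85.429.

m_C ≈ 85.429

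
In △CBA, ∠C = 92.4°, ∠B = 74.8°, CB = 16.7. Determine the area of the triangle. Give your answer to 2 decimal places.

area ≈ 606.86

The third angle is ∠A = 180° − ∠C − ∠B = 12.80°.
Law of sines: BA = CB·sin C/sin A ≈ 75.312.
Law of sines: AC = CB·sin B/sin A ≈ 72.742.
Area = ½·CB·BA·sin B ≈ 606.86.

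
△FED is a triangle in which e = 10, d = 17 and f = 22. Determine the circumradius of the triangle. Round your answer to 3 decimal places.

R ≈ 11.456

By the law of cosines, cos F = (e² + d² − f²) / (2·e·d) ≈ -0.27941, so ∠F ≈ 106.23°.
Circumradius = f/(2 sin F) ≈ 11.456.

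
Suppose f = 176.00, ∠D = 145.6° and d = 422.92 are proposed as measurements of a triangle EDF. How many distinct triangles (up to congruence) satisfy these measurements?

1

f·sin D = 176.00·sin(145.6°) ≈ 99.43.
Since ∠D is not acute, a triangle exists only if d > f; here d > f, so there is exactly one triangle.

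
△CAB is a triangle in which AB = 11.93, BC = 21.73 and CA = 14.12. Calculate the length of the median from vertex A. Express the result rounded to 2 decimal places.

Median from A: ½√(2·CA² + 2·AB² − BC²) ≈ 7.2665.

m_A ≈ 7.27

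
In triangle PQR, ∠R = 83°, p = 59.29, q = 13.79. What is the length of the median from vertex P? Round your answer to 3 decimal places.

31.134

By the law of cosines, r² = p² + q² − 2·p·q·cos R = 3506.2, so r ≈ 59.213.
Median from P: ½√(2·q² + 2·r² − p²) ≈ 31.134.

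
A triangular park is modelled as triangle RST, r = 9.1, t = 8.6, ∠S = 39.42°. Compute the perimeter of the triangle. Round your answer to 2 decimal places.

perimeter ≈ 23.69

By the law of cosines, s² = t² + r² − 2·t·r·cos S = 35.856, so s ≈ 5.988.
Semiperimeter p = (9.1+5.988+8.6)/2 = 11.844.
Perimeter = 9.1 + 5.988 + 8.6 = 23.688.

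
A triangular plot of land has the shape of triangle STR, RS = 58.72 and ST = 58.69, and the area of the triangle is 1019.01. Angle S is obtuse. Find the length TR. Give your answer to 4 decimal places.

From area = ½·RS·ST·sin S, we get sin S = 2·area/(RS·ST) ≈ 0.59137.
Taking the obtuse solution, ∠S ≈ 143.75°.
Law of cosines then gives TR ≈ 111.58.

111.5828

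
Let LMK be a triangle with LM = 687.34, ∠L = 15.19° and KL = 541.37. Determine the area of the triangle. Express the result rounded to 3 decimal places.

Area = ½·KL·LM·sin L ≈ 48750.

area ≈ 48749.649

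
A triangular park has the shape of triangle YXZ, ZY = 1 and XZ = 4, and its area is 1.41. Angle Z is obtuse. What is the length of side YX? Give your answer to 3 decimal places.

From area = ½·XZ·ZY·sin Z, we get sin Z = 2·area/(XZ·ZY) ≈ 0.70500.
Taking the obtuse solution, ∠Z ≈ 135.17°.
Law of cosines then gives YX ≈ 4.7617.

4.762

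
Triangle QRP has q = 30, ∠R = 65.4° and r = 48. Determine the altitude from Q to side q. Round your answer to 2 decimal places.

Law of sines: sin Q = q·sin R/r ≈ 0.56827.
Since r ≥ q, only the acute value applies: ∠Q ≈ 34.63°.
Then ∠P = 180° − ∠R − ∠Q ≈ 79.97°.
Law of sines gives p = r·sin P/sin R ≈ 51.985.
Area = ½·r·q·sin P ≈ 709.
The altitude from Q has length 2·area/q ≈ 47.266.

h_Q ≈ 47.27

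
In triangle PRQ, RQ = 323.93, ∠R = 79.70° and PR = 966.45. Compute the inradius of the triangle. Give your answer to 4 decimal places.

By the law of cosines, QP² = PR² + RQ² − 2·PR·RQ·cos R = 9.27e+05, so QP ≈ 962.81.
Area = ½·PR·RQ·sin R ≈ 1.5401e+05.
Semiperimeter s = (323.93+962.81+966.45)/2 = 1126.6.
Inradius = area/s = 1.5401e+05/1126.6 ≈ 136.7.

136.7027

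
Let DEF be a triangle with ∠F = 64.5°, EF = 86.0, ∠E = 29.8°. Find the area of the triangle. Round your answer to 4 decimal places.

The third angle is ∠D = 180° − ∠E − ∠F = 85.70°.
Law of sines: FD = EF·sin E/sin D ≈ 42.86.
Law of sines: DE = EF·sin F/sin D ≈ 77.841.
Area = ½·EF·FD·sin F ≈ 1663.5.

area ≈ 1663.4624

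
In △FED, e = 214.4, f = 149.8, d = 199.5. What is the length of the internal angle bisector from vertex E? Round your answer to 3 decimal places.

136.477

By the law of cosines, cos E = (d² + f² − e²) / (2·d·f) ≈ 0.27226, so ∠E ≈ 74.20°.
The bisector from E has length 2·d·f·cos(∠E/2)/(d+f) ≈ 136.48.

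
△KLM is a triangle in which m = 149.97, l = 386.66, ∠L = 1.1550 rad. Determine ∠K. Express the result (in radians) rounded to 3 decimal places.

Law of sines: sin M = m·sin L/l ≈ 0.35481.
Since l ≥ m, only the acute value applies: ∠M ≈ 0.3627 rad.
Then ∠K = π − ∠L − ∠M ≈ 1.6239 rad.

∠K ≈ 1.624 rad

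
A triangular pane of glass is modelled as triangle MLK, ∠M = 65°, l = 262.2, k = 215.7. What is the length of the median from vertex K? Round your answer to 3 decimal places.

By the law of cosines, m² = l² + k² − 2·l·k·cos M = 67472, so m ≈ 259.75.
Median from K: ½√(2·m² + 2·l² − k²) ≈ 237.65.

237.652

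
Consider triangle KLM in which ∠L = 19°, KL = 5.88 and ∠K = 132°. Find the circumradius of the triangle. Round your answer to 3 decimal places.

R ≈ 6.064

The third angle is ∠M = 180° − ∠K − ∠L = 29.00°.
Law of sines: LM = KL·sin K/sin M ≈ 9.0132.
Law of sines: MK = KL·sin L/sin M ≈ 3.9486.
Circumradius = KL/(2 sin M) ≈ 6.0642.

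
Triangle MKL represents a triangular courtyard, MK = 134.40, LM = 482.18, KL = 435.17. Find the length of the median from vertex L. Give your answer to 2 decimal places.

454.33

Median from L: ½√(2·KL² + 2·LM² − MK²) ≈ 454.33.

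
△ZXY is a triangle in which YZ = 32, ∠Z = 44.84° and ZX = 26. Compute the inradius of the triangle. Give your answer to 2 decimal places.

r ≈ 7.26

By the law of cosines, XY² = YZ² + ZX² − 2·YZ·ZX·cos Z = 520.09, so XY ≈ 22.806.
Area = ½·YZ·ZX·sin Z ≈ 293.33.
Semiperimeter s = (22.806+32+26)/2 = 40.403.
Inradius = area/s = 293.33/40.403 ≈ 7.2602.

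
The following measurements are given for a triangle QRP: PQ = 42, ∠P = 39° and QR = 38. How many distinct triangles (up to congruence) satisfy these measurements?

PQ·sin P = 42·sin(39°) ≈ 26.43.
Since PQ sin P < QR < PQ (26.43 < 38 < 42), two triangles exist.

2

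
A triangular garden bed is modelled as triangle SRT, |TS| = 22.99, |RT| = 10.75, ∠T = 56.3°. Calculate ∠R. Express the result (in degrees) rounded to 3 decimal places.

By the law of cosines, |SR|² = |RT|² + |TS|² − 2·|RT|·|TS|·cos T = 369.85, so |SR| ≈ 19.232.
Law of cosines again: cos R = (|SR|² + |RT|² − |TS|²)/(2·|SR|·|RT|) ≈ -0.10430, so ∠R ≈ 95.99°.

∠R ≈ 95.987°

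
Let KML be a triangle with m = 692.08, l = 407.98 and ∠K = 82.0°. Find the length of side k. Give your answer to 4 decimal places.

752.8811

By the law of cosines, k² = m² + l² − 2·m·l·cos K = 5.6683e+05, so k ≈ 752.88.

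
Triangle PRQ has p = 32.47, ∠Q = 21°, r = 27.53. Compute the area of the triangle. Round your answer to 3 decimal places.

160.172

Area = ½·p·r·sin Q ≈ 160.17.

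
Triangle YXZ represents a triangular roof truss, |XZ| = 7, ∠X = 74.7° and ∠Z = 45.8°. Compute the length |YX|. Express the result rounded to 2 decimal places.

5.82

The third angle is ∠Y = 180° − ∠X − ∠Z = 59.50°.
Law of sines: |YX| = |XZ|·sin Z/sin Y ≈ 5.8243.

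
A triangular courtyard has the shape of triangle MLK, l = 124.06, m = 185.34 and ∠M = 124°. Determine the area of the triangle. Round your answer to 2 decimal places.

Law of sines: sin L = l·sin M/m ≈ 0.55493.
Since m ≥ l, only the acute value applies: ∠L ≈ 33.71°.
Then ∠K = 180° − ∠M − ∠L ≈ 22.29°.
Law of sines gives k = m·sin K/sin M ≈ 84.811.
Area = ½·m·l·sin K ≈ 4361.4.

4361.40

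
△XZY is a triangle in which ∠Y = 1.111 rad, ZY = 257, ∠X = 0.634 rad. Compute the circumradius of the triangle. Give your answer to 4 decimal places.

The third angle is ∠Z = π − ∠Y − ∠X = 1.397 rad.
Law of sines: YX = ZY·sin Z/sin X ≈ 427.28.
Law of sines: XZ = ZY·sin Y/sin X ≈ 388.79.
Circumradius = ZY/(2 sin X) ≈ 216.92.

R ≈ 216.9244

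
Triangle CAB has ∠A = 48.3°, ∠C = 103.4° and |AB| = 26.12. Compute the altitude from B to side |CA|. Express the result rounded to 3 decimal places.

The third angle is ∠B = 180° − ∠C − ∠A = 28.30°.
Law of sines: |BC| = |AB|·sin A/sin C ≈ 20.048.
Law of sines: |CA| = |AB|·sin B/sin C ≈ 12.73.
Area = ½·|AB|·|BC|·sin B ≈ 124.13.
The altitude from B has length 2·area/|CA| ≈ 19.502.

h_B ≈ 19.502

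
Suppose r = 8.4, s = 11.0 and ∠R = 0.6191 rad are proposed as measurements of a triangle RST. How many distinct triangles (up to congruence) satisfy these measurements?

2

s·sin R = 11.0·sin(0.6191 rad) ≈ 6.383.
Since s sin R < r < s (6.383 < 8.4 < 11.0), two triangles exist.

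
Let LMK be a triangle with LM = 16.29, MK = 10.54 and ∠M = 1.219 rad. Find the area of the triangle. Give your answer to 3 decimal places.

Area = ½·LM·MK·sin M ≈ 80.591.

area ≈ 80.591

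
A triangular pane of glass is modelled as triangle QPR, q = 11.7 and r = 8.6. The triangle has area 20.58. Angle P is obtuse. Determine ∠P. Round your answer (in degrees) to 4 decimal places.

155.8540

From area = ½·r·q·sin P, we get sin P = 2·area/(r·q) ≈ 0.40906.
Taking the obtuse solution, ∠P ≈ 155.85°.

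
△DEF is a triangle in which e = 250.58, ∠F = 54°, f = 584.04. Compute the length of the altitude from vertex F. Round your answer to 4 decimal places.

Law of sines: sin E = e·sin F/f ≈ 0.34711.
Since f ≥ e, only the acute value applies: ∠E ≈ 20.31°.
Then ∠D = 180° − ∠F − ∠E ≈ 105.69°.
Law of sines gives d = f·sin D/sin F ≈ 695.02.
Area = ½·f·e·sin D ≈ 70448.
The altitude from F has length 2·area/f ≈ 241.24.

241.2436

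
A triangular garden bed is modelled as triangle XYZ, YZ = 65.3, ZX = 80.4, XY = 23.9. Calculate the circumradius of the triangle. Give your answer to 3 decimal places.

R ≈ 47.126

By the law of cosines, cos X = (ZX² + XY² − YZ²) / (2·ZX·XY) ≈ 0.72110, so ∠X ≈ 43.85°.
Circumradius = YZ/(2 sin X) ≈ 47.126.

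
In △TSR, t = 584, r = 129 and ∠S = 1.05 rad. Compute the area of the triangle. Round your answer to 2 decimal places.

32674.10

Area = ½·r·t·sin S ≈ 32674.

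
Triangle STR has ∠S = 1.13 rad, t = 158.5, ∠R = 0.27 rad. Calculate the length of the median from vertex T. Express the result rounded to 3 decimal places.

The third angle is ∠T = π − ∠R − ∠S = 1.742 rad.
Law of sines: s = t·sin S/sin T ≈ 145.47.
Law of sines: r = t·sin R/sin T ≈ 42.901.
Median from T: ½√(2·r² + 2·s² − t²) ≈ 72.249.

m_T ≈ 72.249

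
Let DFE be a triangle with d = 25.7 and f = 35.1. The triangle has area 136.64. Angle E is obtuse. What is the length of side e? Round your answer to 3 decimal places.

60.099

From area = ½·d·f·sin E, we get sin E = 2·area/(d·f) ≈ 0.30295.
Taking the obtuse solution, ∠E ≈ 162.37°.
Law of cosines then gives e ≈ 60.099.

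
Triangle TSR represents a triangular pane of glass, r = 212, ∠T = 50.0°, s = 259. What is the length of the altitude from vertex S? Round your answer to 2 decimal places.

By the law of cosines, t² = s² + r² − 2·s·r·cos T = 41437, so t ≈ 203.56.
Area = ½·s·r·sin T ≈ 21031.
The altitude from S has length 2·area/s ≈ 162.4.

h_S ≈ 162.40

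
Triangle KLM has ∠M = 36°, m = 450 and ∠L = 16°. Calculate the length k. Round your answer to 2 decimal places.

603.29

The third angle is ∠K = 180° − ∠L − ∠M = 128.00°.
Law of sines: k = m·sin K/sin M ≈ 603.29.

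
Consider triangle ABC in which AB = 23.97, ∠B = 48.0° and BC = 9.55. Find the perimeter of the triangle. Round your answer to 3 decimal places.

By the law of cosines, CA² = AB² + BC² − 2·AB·BC·cos B = 359.42, so CA ≈ 18.958.
Semiperimeter s = (9.55+18.958+23.97)/2 = 26.239.
Perimeter = 9.55 + 18.958 + 23.97 = 52.478.

perimeter ≈ 52.478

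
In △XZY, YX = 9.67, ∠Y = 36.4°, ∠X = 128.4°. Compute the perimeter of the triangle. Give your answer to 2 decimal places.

perimeter ≈ 60.46

The third angle is ∠Z = 180° − ∠Y − ∠X = 15.20°.
Law of sines: ZY = YX·sin X/sin Z ≈ 28.904.
Law of sines: XZ = YX·sin Y/sin Z ≈ 21.886.
Semiperimeter s = (28.904+9.67+21.886)/2 = 30.23.
Perimeter = 28.904 + 9.67 + 21.886 = 60.46.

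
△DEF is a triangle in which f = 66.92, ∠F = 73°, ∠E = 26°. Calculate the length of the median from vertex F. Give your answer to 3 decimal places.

The third angle is ∠D = 180° − ∠E − ∠F = 81.00°.
Law of sines: d = f·sin D/sin F ≈ 69.116.
Law of sines: e = f·sin E/sin F ≈ 30.676.
Median from F: ½√(2·d² + 2·e² − f²) ≈ 41.707.

m_F ≈ 41.707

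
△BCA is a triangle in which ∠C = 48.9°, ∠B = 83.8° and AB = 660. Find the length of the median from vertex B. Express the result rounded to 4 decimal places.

m_B ≈ 485.1977

The third angle is ∠A = 180° − ∠B − ∠C = 47.30°.
Law of sines: CA = AB·sin B/sin C ≈ 870.72.
Law of sines: BC = AB·sin A/sin C ≈ 643.67.
Median from B: ½√(2·AB² + 2·BC² − CA²) ≈ 485.2.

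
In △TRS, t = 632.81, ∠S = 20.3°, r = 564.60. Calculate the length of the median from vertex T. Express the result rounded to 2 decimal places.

By the law of cosines, s² = t² + r² − 2·t·r·cos S = 49035, so s ≈ 221.44.
Median from T: ½√(2·r² + 2·s² − t²) ≈ 289.47.

289.47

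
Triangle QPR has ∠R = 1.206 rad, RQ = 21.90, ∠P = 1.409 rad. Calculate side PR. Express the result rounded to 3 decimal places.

11.152

The third angle is ∠Q = π − ∠P − ∠R = 0.527 rad.
Law of sines: PR = RQ·sin Q/sin P ≈ 11.152.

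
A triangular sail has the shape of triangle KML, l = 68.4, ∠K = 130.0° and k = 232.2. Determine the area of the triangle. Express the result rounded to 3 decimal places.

Law of sines: sin L = l·sin K/k ≈ 0.22566.
Since k ≥ l, only the acute value applies: ∠L ≈ 13.04°.
Then ∠M = 180° − ∠K − ∠L ≈ 36.96°.
Law of sines gives m = k·sin M/sin K ≈ 182.24.
Area = ½·k·l·sin M ≈ 4774.6.

area ≈ 4774.564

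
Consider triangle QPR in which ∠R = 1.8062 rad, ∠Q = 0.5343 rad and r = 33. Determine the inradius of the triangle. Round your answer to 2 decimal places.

5.49

The third angle is ∠P = π − ∠R − ∠Q = 0.8011 rad.
Law of sines: q = r·sin Q/sin R ≈ 17.281.
Law of sines: p = r·sin P/sin R ≈ 24.37.
Area = ½·r·q·sin P ≈ 204.77.
Semiperimeter s = (17.281+24.37+33)/2 = 37.326.
Inradius = area/s = 204.77/37.326 ≈ 5.486.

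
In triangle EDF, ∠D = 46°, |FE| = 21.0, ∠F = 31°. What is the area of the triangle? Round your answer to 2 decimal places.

The third angle is ∠E = 180° − ∠D − ∠F = 103.00°.
Law of sines: |DF| = |FE|·sin E/sin D ≈ 28.445.
Law of sines: |ED| = |FE|·sin F/sin D ≈ 15.036.
Area = ½·|FE|·|DF|·sin F ≈ 153.83.

area ≈ 153.83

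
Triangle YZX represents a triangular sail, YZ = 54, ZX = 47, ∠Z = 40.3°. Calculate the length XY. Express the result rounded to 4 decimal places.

By the law of cosines, XY² = YZ² + ZX² − 2·YZ·ZX·cos Z = 1253.7, so XY ≈ 35.408.

35.4076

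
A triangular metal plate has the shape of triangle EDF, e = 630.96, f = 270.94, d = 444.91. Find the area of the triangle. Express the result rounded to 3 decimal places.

Semiperimeter s = (630.96 + 444.91 + 270.94)/2 = 673.41.
Heron's formula: area = √(673.41·42.445·228.5·402.47) ≈ 51269.

area ≈ 51268.882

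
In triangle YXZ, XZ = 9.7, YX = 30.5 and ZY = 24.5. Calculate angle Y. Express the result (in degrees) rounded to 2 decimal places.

16.03

By the law of cosines, cos Y = (ZY² + YX² − XZ²) / (2·ZY·YX) ≈ 0.96113, so ∠Y ≈ 16.03°.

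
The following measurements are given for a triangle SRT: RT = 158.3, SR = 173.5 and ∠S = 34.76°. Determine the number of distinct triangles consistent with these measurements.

SR·sin S = 173.5·sin(34.76°) ≈ 98.92.
Since SR sin S < RT < SR (98.92 < 158.3 < 173.5), two triangles exist.

2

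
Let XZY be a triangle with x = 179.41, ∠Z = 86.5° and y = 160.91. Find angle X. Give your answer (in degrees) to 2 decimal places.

∠X ≈ 50.06°

By the law of cosines, z² = y² + x² − 2·y·x·cos Z = 54555, so z ≈ 233.57.
Law of cosines again: cos X = (z² + y² − x²)/(2·z·y) ≈ 0.64202, so ∠X ≈ 50.06°.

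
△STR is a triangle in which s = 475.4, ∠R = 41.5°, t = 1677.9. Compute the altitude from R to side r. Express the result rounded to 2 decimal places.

By the law of cosines, r² = s² + t² − 2·s·t·cos R = 1.8465e+06, so r ≈ 1358.9.
Area = ½·s·t·sin R ≈ 2.6428e+05.
The altitude from R has length 2·area/r ≈ 388.97.

388.97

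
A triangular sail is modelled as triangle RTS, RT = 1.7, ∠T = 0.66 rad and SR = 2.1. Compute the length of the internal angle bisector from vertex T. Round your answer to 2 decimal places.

2.09

Law of sines: sin S = RT·sin T/SR ≈ 0.49633.
Since SR ≥ RT, only the acute value applies: ∠S ≈ 0.519 rad.
Then ∠R = π − ∠T − ∠S ≈ 1.962 rad.
Law of sines gives TS = SR·sin R/sin T ≈ 3.1661.
The bisector from T has length 2·RT·TS·cos(∠T/2)/(RT+TS) ≈ 2.0928.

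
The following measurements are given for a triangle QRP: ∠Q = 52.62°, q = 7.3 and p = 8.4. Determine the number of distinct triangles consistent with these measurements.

2

p·sin Q = 8.4·sin(52.62°) ≈ 6.675.
Since p sin Q < q < p (6.675 < 7.3 < 8.4), two triangles exist.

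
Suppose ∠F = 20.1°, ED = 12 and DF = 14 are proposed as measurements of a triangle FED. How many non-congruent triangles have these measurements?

DF·sin F = 14·sin(20.1°) ≈ 4.811.
Since DF sin F < ED < DF (4.811 < 12 < 14), two triangles exist.

2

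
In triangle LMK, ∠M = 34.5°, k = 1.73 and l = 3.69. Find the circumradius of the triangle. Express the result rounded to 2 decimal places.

By the law of cosines, m² = k² + l² − 2·k·l·cos M = 6.0871, so m ≈ 2.4672.
Area = ½·k·l·sin M ≈ 1.8079.
Circumradius = m/(2 sin M) ≈ 2.1779.

2.18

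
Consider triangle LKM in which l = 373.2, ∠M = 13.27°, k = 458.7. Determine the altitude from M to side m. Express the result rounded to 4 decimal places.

h_M ≈ 306.3522

By the law of cosines, m² = l² + k² − 2·l·k·cos M = 16452, so m ≈ 128.26.
Area = ½·l·k·sin M ≈ 19647.
The altitude from M has length 2·area/m ≈ 306.35.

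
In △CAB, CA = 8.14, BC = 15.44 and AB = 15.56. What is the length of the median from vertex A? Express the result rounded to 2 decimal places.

Median from A: ½√(2·CA² + 2·AB² − BC²) ≈ 9.7256.

m_A ≈ 9.73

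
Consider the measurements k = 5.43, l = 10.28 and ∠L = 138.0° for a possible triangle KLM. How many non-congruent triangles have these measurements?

k·sin L = 5.43·sin(138.0°) ≈ 3.633.
Since ∠L is not acute, a triangle exists only if l > k; here l > k, so there is exactly one triangle.

1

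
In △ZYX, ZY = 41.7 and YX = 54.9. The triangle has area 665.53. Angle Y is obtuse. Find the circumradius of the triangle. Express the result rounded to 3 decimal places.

From area = ½·ZY·YX·sin Y, we get sin Y = 2·area/(ZY·YX) ≈ 0.58142.
Taking the obtuse solution, ∠Y ≈ 144.45°.
Law of cosines then gives XZ ≈ 92.077.
Circumradius = XZ/(2 sin Y) ≈ 79.183.

79.183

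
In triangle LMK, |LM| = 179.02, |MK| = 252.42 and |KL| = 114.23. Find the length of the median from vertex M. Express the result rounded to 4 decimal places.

Median from M: ½√(2·|LM|² + 2·|MK|² − |KL|²) ≈ 211.23.

m_M ≈ 211.2342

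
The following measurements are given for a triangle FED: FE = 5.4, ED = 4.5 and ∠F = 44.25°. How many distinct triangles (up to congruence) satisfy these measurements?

2

FE·sin F = 5.4·sin(44.25°) ≈ 3.768.
Since FE sin F < ED < FE (3.768 < 4.5 < 5.4), two triangles exist.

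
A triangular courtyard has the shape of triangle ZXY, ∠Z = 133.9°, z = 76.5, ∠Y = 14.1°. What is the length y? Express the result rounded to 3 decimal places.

The third angle is ∠X = 180° − ∠Y − ∠Z = 32.00°.
Law of sines: y = z·sin Y/sin Z ≈ 25.864.

25.864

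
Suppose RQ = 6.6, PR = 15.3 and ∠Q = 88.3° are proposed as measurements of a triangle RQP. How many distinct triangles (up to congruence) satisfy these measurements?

1

RQ·sin Q = 6.6·sin(88.3°) ≈ 6.597.
Since PR ≥ RQ, exactly one triangle exists.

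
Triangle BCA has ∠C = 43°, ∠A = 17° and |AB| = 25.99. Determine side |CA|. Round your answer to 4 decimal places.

The third angle is ∠B = 180° − ∠C − ∠A = 120.00°.
Law of sines: |CA| = |AB|·sin B/sin C ≈ 33.003.

33.0030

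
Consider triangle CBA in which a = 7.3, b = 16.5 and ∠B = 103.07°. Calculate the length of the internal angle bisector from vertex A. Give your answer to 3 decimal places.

14.327

Law of sines: sin A = a·sin B/b ≈ 0.43096.
Since b ≥ a, only the acute value applies: ∠A ≈ 25.53°.
Then ∠C = 180° − ∠B − ∠A ≈ 51.40°.
Law of sines gives c = b·sin C/sin B ≈ 13.238.
The bisector from A has length 2·c·b·cos(∠A/2)/(c+b) ≈ 14.327.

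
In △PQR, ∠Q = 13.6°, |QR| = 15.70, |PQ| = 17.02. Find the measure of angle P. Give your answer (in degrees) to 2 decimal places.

By the law of cosines, |RP|² = |PQ|² + |QR|² − 2·|PQ|·|QR|·cos Q = 16.727, so |RP| ≈ 4.0899.
Law of cosines again: cos P = (|RP|² + |PQ|² − |QR|²)/(2·|RP|·|PQ|) ≈ 0.43038, so ∠P ≈ 64.51°.

∠P ≈ 64.51°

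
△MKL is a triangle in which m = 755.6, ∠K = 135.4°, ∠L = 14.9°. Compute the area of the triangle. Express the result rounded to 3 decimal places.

The third angle is ∠M = 180° − ∠K − ∠L = 29.70°.
Law of sines: k = m·sin K/sin M ≈ 1070.8.
Law of sines: l = m·sin L/sin M ≈ 392.14.
Area = ½·m·k·sin L ≈ 1.0402e+05.

area ≈ 104024.522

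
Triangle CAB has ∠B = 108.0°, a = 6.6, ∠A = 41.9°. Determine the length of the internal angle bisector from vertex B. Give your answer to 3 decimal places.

The third angle is ∠C = 180° − ∠A − ∠B = 30.10°.
Law of sines: c = a·sin C/sin A ≈ 4.9563.
Law of sines: b = a·sin B/sin A ≈ 9.399.
The bisector from B has length 2·c·a·cos(∠B/2)/(c+a) ≈ 3.3276.

3.328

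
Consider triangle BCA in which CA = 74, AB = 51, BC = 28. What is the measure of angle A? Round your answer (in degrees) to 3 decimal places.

By the law of cosines, cos A = (CA² + AB² − BC²) / (2·CA·AB) ≈ 0.96622, so ∠A ≈ 14.94°.

14.936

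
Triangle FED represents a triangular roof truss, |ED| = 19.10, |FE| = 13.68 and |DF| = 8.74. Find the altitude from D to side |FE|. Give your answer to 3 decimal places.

h_D ≈ 7.917

Semiperimeter s = (19.1 + 8.74 + 13.68)/2 = 20.76.
Heron's formula: area = √(20.76·1.66·12.02·7.08) ≈ 54.155.
The altitude from D has length 2·area/|FE| ≈ 7.9174.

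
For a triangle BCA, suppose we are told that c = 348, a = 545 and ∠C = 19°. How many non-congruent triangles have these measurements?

a·sin C = 545·sin(19°) ≈ 177.4.
Since a sin C < c < a (177.4 < 348 < 545), two triangles exist.

2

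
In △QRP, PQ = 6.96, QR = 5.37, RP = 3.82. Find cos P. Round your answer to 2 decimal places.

cos P ≈ 0.64

By the law of cosines, cos P = (RP² + PQ² − QR²) / (2·RP·PQ) ≈ 0.64311, so ∠P ≈ 49.98°.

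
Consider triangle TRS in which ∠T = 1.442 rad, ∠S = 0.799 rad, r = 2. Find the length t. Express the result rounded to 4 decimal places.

The third angle is ∠R = π − ∠S − ∠T = 0.901 rad.
Law of sines: t = r·sin T/sin R ≈ 2.5309.

2.5309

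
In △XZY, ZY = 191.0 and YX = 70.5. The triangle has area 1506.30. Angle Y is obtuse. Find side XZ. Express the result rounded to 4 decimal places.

From area = ½·ZY·YX·sin Y, we get sin Y = 2·area/(ZY·YX) ≈ 0.22373.
Taking the obtuse solution, ∠Y ≈ 2.916 rad.
Law of cosines then gives XZ ≈ 260.19.

260.1915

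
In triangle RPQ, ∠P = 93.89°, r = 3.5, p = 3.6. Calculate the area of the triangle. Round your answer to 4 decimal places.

Law of sines: sin R = r·sin P/p ≈ 0.96998.
Since ∠P is obtuse, only the acute value applies: ∠R ≈ 75.93°.
Then ∠Q = 180° − ∠P − ∠R ≈ 10.18°.
Law of sines gives q = p·sin Q/sin P ≈ 0.63799.
Area = ½·p·r·sin Q ≈ 1.1139.

area ≈ 1.1139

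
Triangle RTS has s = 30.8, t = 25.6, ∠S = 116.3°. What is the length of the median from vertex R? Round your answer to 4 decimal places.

m_R ≈ 27.9436

Law of sines: sin T = t·sin S/s ≈ 0.74513.
Since s ≥ t, only the acute value applies: ∠T ≈ 48.17°.
Then ∠R = 180° − ∠S − ∠T ≈ 15.53°.
Law of sines gives r = s·sin R/sin S ≈ 9.1984.
Median from R: ½√(2·t² + 2·s² − r²) ≈ 27.944.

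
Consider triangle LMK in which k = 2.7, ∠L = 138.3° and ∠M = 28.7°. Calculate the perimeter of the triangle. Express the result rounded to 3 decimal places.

perimeter ≈ 16.448

The third angle is ∠K = 180° − ∠L − ∠M = 13.00°.
Law of sines: l = k·sin L/sin K ≈ 7.9845.
Law of sines: m = k·sin M/sin K ≈ 5.7639.
Semiperimeter s = (7.9845+5.7639+2.7)/2 = 8.2242.
Perimeter = 7.9845 + 5.7639 + 2.7 = 16.448.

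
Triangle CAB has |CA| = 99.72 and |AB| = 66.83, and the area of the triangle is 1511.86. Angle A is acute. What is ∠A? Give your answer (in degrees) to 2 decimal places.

From area = ½·|CA|·|AB|·sin A, we get sin A = 2·area/(|CA|·|AB|) ≈ 0.45372.
Taking the acute solution, ∠A ≈ 26.98°.

26.98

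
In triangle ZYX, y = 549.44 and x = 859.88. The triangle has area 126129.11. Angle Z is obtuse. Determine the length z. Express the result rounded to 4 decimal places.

From area = ½·y·x·sin Z, we get sin Z = 2·area/(y·x) ≈ 0.53393.
Taking the obtuse solution, ∠Z ≈ 147.73°.
Law of cosines then gives z ≈ 1356.5.

1356.5471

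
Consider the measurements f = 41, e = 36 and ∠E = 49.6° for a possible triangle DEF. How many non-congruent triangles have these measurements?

f·sin E = 41·sin(49.6°) ≈ 31.22.
Since f sin E < e < f (31.22 < 36 < 41), two triangles exist.

2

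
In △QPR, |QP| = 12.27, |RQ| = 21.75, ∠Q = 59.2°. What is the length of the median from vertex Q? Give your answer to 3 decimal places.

m_Q ≈ 14.974

By the law of cosines, |PR|² = |RQ|² + |QP|² − 2·|RQ|·|QP|·cos Q = 350.32, so |PR| ≈ 18.717.
Median from Q: ½√(2·|RQ|² + 2·|QP|² − |PR|²) ≈ 14.974.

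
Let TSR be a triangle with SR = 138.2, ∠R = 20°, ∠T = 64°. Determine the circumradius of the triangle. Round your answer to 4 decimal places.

76.8808

The third angle is ∠S = 180° − ∠R − ∠T = 96.00°.
Law of sines: RT = SR·sin S/sin T ≈ 152.92.
Law of sines: TS = SR·sin R/sin T ≈ 52.59.
Circumradius = SR/(2 sin T) ≈ 76.881.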